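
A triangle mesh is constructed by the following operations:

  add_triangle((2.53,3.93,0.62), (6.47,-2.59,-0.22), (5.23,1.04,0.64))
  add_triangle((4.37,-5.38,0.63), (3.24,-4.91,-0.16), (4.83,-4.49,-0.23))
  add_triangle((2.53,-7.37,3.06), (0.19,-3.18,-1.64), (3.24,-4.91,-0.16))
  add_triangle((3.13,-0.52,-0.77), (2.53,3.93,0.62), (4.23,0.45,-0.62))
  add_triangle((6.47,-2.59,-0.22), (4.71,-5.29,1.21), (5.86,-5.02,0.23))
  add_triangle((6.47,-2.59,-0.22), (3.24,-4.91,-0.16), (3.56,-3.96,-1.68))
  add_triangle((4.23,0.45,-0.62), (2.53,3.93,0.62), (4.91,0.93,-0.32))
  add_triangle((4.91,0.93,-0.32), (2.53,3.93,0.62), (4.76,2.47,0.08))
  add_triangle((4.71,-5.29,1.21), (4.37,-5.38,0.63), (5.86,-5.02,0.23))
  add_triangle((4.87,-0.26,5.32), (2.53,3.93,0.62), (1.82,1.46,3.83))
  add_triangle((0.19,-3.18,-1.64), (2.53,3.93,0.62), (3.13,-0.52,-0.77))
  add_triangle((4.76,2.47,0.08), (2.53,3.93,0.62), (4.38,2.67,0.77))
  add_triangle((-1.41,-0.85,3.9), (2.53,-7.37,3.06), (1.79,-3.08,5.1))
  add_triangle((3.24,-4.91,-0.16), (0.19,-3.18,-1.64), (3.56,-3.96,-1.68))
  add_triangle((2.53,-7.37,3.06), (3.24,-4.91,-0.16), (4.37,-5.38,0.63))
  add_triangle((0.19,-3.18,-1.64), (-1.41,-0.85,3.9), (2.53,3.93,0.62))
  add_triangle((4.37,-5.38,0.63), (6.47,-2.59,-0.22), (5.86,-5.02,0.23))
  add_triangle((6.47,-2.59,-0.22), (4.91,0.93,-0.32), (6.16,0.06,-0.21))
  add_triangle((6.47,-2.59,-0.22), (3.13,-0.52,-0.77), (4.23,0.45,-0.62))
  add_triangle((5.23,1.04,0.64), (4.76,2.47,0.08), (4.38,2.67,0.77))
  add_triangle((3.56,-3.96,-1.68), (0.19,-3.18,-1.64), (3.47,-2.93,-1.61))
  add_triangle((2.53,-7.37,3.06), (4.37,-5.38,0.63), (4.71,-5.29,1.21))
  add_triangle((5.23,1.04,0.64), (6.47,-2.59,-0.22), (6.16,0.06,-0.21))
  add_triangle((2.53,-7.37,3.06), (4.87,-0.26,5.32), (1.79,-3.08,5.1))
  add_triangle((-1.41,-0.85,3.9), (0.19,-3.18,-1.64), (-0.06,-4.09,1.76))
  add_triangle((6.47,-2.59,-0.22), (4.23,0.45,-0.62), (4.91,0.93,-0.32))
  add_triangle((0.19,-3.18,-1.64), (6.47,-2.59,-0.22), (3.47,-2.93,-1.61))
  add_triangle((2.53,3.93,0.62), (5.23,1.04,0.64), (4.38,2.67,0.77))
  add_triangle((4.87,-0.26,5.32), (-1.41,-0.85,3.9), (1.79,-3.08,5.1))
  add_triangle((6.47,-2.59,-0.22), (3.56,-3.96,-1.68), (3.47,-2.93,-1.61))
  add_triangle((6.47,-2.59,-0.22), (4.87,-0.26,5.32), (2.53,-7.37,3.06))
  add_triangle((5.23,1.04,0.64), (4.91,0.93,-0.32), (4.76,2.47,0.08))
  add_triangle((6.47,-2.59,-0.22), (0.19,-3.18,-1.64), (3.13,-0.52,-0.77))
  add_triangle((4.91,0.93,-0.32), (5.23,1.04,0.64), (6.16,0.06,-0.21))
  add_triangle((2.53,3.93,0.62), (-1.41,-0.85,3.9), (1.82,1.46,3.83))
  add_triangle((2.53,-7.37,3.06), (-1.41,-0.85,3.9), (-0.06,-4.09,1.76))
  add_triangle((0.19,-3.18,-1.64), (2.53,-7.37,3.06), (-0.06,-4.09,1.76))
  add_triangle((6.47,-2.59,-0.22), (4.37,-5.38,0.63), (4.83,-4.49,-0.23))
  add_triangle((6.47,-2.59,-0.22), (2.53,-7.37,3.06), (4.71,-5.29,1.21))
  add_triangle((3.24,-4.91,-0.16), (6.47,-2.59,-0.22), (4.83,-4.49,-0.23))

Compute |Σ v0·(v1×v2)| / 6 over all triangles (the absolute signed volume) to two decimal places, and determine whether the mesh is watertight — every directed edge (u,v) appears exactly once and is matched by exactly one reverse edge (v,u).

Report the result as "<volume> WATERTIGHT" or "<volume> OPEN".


150.95 OPEN

Per-triangle v0·(v1×v2)/6:
  t1: -1.9733
  t2: +1.2866
  t3: +8.0875
  t4: +0.2074
  t5: +2.3752
  t6: +5.9375
  t7: +0.7467
  t8: +0.0946
  t9: +1.0764
  t10: +8.7866
  t11: +1.5752
  t12: +1.2639
  t13: +11.1800
  t14: +3.6126
  t15: +3.7518
  t16: -5.2681
  t17: -0.5646
  t18: +0.4152
  t19: +1.1573
  t20: +1.0987
  t21: +0.8069
  t22: +2.6440
  t23: +2.2294
  t24: +17.7486
  t25: +2.2958
  t26: +1.1330
  t27: -2.2795
  t28: -0.2123
  t29: +10.8167
  t30: +1.4880
  t31: +43.3364
  t32: +1.2431
  t33: +3.5121
  t34: +0.8961
  t35: +4.3598
  t36: +6.2495
  t37: +5.3921
  t38: +2.4039
  t39: +2.1571
  t40: -0.1189
Σ = +150.9493 → |volume| = 150.95

Directed edges: 120 total; 6 unmatched, e.g. (2.53,3.93,0.62)→(6.47,-2.59,-0.22) → open.


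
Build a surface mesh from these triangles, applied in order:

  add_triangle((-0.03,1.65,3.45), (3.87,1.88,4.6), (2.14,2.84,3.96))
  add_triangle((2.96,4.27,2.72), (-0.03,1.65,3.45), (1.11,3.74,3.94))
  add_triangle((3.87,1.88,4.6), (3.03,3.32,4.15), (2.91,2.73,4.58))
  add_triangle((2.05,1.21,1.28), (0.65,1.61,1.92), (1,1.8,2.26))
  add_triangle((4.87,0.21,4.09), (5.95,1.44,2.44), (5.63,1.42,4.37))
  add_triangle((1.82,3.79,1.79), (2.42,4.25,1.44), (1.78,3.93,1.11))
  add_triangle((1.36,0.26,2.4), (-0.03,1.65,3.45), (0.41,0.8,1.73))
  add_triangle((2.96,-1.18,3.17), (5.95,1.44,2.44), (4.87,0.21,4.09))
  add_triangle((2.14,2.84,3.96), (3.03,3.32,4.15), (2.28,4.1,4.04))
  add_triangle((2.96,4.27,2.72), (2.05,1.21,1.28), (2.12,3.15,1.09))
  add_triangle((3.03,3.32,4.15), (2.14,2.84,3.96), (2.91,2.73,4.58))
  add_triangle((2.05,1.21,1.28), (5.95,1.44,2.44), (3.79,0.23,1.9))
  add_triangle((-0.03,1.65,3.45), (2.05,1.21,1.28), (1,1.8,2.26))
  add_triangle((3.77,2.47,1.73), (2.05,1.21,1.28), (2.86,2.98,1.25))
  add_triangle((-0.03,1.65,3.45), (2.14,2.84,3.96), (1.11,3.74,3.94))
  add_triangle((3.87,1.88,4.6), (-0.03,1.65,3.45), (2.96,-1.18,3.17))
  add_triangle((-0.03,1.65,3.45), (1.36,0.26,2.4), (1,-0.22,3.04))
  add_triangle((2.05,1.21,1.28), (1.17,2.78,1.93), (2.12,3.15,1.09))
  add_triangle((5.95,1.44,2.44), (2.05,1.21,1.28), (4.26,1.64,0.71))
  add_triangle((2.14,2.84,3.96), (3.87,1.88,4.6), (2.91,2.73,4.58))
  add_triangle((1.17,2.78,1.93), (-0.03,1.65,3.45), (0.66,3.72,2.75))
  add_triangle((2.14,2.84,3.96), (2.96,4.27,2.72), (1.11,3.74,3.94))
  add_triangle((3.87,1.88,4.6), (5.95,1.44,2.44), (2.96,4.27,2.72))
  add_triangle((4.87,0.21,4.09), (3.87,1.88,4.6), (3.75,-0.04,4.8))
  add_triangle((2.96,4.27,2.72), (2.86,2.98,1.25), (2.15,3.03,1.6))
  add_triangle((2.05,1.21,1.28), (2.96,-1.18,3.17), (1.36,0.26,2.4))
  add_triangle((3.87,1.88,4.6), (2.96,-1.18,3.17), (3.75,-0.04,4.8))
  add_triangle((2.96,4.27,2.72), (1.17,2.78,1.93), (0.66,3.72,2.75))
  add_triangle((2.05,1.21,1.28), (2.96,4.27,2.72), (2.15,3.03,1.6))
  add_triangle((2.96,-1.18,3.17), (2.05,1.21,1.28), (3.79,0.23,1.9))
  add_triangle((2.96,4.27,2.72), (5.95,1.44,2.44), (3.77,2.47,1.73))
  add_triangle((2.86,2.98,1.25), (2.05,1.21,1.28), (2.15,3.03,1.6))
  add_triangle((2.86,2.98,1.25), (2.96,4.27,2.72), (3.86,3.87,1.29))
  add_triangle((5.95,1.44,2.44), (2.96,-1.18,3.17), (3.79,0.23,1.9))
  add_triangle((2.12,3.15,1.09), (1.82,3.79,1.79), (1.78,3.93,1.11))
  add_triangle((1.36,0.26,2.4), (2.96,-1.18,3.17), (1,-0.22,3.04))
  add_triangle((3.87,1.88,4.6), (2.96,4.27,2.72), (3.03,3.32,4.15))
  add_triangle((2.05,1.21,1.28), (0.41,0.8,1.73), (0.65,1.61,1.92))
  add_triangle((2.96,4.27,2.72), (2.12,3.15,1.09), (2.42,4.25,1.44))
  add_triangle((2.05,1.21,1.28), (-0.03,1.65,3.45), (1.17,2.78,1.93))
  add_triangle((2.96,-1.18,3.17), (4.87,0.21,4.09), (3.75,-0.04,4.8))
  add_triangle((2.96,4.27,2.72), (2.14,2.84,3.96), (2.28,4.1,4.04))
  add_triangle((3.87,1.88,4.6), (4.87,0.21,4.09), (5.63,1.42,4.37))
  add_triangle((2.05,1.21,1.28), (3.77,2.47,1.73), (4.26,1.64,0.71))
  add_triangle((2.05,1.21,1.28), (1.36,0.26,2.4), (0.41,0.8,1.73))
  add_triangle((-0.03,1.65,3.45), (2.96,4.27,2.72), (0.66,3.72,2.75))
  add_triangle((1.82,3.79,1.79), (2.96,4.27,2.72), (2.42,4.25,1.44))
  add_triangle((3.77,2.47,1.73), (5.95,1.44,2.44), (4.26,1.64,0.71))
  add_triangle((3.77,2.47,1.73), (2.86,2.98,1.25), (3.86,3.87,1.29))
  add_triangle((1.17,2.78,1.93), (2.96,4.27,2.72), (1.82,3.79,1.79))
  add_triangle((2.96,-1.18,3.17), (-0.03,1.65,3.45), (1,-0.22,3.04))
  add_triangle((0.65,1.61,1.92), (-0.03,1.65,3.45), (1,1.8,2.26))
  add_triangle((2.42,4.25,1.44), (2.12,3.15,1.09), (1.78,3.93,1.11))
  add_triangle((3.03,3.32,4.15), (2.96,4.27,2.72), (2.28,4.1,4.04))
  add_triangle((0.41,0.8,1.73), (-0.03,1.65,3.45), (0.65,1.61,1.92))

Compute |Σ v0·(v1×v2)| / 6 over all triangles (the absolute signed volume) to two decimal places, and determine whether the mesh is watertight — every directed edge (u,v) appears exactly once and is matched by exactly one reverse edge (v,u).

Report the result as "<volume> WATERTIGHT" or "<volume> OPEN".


Per-triangle v0·(v1×v2)/6:
  t1: +2.5271
  t2: -1.2300
  t3: +0.8707
  t4: +0.0595
  t5: +2.0991
  t6: +0.2171
  t7: -0.1952
  t8: +2.0568
  t9: +0.6030
  t10: +0.7670
  t11: +0.3869
  t12: -0.5442
  t13: +0.5018
  t14: -0.2306
  t15: +1.6976
  t16: +5.5118
  t17: -0.8051
  t18: -0.9450
  t19: -0.9994
  t20: -0.0993
  t21: -0.9108
  t22: +2.4593
  t23: +9.2087
  t24: +2.5161
  t25: +0.1637
  t26: -1.3059
  t27: -0.9969
  t28: -0.0124
  t29: -0.3025
  t30: -1.3729
  t31: +1.6781
  t32: -0.4360
  t33: -0.1211
  t34: +0.6829
  t35: -0.3132
  t36: -0.6961
  t37: +1.9535
  t38: -0.3289
  t39: +0.2858
  t40: -1.7928
  t41: +1.6399
  t42: -1.0346
  t43: +1.7880
  t44: -0.3495
  t45: -0.5690
  t46: +2.9580
  t47: +0.4943
  t48: +1.7128
  t49: -0.2819
  t50: +0.4278
  t51: +1.2843
  t52: +0.1299
  t53: +0.0439
  t54: +1.5547
  t55: -0.1796
Σ = +32.2273 → |volume| = 32.23

Directed edges: 165 total; 9 unmatched, e.g. (5.95,1.44,2.44)→(5.63,1.42,4.37) → open.

32.23 OPEN


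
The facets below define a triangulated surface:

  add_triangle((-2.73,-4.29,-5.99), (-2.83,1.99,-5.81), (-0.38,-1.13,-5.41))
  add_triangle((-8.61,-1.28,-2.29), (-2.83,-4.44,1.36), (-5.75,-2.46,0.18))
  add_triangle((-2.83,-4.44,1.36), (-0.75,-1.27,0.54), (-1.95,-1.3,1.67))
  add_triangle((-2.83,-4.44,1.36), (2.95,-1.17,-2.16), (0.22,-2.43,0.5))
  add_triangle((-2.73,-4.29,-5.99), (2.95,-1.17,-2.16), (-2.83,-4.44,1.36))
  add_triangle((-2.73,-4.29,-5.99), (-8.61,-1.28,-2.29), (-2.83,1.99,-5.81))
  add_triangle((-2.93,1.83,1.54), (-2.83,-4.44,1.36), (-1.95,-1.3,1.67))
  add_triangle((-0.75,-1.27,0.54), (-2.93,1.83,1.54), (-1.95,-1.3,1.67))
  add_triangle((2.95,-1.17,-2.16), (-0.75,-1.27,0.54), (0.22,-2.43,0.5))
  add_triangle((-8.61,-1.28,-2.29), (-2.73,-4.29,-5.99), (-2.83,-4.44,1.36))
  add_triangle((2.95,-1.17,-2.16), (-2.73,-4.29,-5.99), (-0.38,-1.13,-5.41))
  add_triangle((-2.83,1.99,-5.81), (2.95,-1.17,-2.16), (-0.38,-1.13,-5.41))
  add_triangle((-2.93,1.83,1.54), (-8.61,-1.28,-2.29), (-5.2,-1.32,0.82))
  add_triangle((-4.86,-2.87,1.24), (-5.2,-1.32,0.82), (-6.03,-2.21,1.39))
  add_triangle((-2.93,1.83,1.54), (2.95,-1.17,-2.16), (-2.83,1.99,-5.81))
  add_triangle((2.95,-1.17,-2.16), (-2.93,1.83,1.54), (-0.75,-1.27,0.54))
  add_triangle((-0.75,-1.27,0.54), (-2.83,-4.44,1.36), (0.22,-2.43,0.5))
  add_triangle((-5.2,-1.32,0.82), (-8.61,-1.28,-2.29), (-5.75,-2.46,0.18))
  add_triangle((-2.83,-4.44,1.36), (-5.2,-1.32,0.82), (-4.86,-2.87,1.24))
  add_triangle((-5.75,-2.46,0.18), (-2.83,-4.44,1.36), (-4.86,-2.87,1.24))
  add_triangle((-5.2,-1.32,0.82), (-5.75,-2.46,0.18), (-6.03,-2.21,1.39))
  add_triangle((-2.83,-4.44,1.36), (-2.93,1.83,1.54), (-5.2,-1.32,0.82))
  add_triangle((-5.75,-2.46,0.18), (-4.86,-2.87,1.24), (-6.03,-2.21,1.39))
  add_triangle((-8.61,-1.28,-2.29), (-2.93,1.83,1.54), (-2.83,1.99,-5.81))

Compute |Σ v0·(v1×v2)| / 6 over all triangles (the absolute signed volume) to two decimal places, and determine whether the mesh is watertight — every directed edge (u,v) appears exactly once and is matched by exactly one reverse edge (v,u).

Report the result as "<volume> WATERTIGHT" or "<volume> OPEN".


Per-triangle v0·(v1×v2)/6:
  t1: +13.3065
  t2: +4.9924
  t3: +0.1813
  t4: +2.6282
  t5: +19.9673
  t6: +46.3980
  t7: +2.1122
  t8: -0.3684
  t9: -0.5200
  t10: +42.1361
  t11: +9.9956
  t12: +7.3897
  t13: +8.9827
  t14: -0.3439
  t15: +2.3303
  t16: -0.4695
  t17: +0.2084
  t18: +3.7330
  t19: -0.2318
  t20: +2.4031
  t21: +0.8086
  t22: +5.5150
  t23: +1.2958
  t24: +24.4652
Σ = +196.9156 → |volume| = 196.92

Directed edges: 72 total, each appears once with its reverse present → watertight.

196.92 WATERTIGHT


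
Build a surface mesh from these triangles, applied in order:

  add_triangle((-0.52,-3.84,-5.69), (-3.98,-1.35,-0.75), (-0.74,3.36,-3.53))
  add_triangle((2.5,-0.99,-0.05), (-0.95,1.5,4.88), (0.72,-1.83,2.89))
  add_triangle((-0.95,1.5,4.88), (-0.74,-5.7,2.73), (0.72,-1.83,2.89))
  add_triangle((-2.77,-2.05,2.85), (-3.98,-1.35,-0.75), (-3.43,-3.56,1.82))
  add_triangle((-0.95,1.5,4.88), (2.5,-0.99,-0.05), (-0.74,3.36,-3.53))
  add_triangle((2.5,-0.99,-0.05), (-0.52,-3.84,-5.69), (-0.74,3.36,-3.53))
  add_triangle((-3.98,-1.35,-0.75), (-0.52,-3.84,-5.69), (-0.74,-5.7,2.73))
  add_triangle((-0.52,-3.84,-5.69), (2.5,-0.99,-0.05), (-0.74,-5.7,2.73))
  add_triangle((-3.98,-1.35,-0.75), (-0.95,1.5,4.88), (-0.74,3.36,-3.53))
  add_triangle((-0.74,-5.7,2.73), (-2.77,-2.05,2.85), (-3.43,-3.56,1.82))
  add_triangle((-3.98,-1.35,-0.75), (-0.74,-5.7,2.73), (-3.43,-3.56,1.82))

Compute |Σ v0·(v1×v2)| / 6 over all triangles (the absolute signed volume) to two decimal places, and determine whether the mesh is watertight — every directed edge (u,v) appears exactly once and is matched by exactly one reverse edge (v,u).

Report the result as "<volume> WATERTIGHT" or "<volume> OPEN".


Per-triangle v0·(v1×v2)/6:
  t1: +21.6343
  t2: +4.4890
  t3: +7.2826
  t4: +3.5438
  t5: +7.8717
  t6: +13.2604
  t7: +27.1857
  t8: +18.8118
  t9: +16.2162
  t10: +4.9937
  t11: +4.3530
Σ = +129.6421 → |volume| = 129.64

Directed edges: 33 total; 7 unmatched, e.g. (0.72,-1.83,2.89)→(2.5,-0.99,-0.05) → open.

129.64 OPEN


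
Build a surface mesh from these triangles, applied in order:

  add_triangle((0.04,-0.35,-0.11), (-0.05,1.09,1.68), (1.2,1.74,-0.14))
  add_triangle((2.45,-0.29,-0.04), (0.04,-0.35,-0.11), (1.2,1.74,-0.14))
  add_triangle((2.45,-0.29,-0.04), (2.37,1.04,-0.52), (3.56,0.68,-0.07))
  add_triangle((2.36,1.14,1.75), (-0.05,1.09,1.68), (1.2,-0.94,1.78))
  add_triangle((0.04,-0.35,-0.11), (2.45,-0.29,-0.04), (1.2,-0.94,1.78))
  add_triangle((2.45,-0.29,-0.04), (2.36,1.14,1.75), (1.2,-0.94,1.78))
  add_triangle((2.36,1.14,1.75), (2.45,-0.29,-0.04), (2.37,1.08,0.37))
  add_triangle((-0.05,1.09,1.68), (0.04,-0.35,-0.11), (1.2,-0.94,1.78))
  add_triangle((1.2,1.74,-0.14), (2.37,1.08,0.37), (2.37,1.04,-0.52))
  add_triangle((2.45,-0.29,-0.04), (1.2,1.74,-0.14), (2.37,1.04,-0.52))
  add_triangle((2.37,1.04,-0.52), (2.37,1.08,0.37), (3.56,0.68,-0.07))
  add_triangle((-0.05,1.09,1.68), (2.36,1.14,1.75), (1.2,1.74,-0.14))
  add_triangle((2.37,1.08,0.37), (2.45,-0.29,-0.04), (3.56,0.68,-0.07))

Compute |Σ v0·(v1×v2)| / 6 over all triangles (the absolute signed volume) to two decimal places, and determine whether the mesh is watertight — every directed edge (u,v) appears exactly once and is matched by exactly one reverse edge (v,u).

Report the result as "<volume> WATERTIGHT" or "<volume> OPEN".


Per-triangle v0·(v1×v2)/6:
  t1: -0.1121
  t2: +0.1010
  t3: +0.2101
  t4: +1.4165
  t5: +0.2893
  t6: +1.6257
  t7: +0.7568
  t8: +0.0762
  t9: +0.4246
  t10: -0.3050
  t11: +0.3214
  t12: +1.2350
  t13: +0.1904
Σ = +6.2299 → |volume| = 6.23

Directed edges: 39 total; 3 unmatched, e.g. (2.37,1.08,0.37)→(2.36,1.14,1.75) → open.

6.23 OPEN


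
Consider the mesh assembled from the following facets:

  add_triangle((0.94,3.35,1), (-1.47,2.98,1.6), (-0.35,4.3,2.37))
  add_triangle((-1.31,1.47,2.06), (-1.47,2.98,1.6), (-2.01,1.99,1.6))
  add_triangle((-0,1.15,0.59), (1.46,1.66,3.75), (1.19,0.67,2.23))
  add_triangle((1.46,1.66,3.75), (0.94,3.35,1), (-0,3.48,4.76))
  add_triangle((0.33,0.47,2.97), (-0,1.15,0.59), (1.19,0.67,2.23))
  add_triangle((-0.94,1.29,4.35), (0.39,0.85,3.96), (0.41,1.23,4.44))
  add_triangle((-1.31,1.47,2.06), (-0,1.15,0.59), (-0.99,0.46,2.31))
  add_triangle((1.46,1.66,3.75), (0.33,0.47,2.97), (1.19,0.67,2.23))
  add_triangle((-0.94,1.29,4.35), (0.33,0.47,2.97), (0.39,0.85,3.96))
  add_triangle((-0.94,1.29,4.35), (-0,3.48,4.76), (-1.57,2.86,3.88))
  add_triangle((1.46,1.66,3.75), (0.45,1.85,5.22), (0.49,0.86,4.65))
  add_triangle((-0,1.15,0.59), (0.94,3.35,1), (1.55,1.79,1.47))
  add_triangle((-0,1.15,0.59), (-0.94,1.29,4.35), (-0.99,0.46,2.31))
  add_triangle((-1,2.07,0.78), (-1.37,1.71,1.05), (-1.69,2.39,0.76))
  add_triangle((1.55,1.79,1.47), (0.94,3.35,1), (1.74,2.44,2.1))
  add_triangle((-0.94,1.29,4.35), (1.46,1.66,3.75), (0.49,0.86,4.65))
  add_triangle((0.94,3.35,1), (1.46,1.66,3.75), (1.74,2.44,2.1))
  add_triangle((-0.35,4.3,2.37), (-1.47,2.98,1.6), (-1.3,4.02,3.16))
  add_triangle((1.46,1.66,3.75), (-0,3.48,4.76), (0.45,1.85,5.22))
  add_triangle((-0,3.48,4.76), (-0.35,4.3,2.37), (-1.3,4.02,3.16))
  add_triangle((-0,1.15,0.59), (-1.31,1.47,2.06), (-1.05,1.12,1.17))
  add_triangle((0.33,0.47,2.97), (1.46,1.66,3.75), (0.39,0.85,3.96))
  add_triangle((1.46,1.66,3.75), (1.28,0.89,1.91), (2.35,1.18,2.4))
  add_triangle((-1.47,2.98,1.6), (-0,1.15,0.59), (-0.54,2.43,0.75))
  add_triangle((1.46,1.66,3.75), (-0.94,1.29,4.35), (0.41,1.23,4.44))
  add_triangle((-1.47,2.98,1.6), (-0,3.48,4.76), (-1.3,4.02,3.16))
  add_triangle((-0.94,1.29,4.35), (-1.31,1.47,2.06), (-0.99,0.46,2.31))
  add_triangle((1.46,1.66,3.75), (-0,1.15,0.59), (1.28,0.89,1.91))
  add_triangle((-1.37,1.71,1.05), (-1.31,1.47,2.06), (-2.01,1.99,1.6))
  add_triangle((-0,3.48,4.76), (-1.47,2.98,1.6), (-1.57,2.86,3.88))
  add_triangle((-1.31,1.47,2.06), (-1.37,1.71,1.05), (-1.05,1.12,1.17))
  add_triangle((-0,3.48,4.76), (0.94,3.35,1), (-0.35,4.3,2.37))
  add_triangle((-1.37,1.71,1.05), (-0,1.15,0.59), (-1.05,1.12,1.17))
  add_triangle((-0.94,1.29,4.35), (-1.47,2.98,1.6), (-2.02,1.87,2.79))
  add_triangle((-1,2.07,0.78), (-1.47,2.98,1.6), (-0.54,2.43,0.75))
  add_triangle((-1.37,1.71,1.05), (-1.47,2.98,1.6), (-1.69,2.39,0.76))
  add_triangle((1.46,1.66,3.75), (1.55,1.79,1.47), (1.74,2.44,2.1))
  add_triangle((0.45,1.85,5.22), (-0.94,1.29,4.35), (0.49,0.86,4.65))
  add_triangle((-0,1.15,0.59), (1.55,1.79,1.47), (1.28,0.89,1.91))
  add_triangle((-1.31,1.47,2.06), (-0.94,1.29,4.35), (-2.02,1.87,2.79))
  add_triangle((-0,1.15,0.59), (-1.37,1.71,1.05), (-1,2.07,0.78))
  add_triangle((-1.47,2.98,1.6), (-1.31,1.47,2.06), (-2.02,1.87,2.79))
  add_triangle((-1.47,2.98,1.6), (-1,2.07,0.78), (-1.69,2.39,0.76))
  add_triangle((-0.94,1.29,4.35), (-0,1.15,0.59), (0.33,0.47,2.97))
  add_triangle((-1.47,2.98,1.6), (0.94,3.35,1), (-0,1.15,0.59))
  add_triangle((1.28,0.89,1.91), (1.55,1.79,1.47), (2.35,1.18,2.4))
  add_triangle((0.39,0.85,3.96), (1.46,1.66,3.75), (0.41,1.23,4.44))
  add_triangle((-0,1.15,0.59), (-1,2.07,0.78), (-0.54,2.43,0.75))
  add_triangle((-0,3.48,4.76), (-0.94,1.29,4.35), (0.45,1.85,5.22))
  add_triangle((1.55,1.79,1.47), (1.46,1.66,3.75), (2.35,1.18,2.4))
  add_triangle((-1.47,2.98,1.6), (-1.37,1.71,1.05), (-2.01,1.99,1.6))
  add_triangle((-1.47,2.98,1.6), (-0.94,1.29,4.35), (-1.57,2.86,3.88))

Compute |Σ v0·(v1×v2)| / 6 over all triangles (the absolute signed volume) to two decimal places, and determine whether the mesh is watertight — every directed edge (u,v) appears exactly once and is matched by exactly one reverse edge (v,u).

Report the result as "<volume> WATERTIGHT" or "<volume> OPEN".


Per-triangle v0·(v1×v2)/6:
  t1: +0.7815
  t2: +0.4946
  t3: +0.1332
  t4: +3.8400
  t5: -0.5031
  t6: +0.2437
  t7: -0.2730
  t8: +0.3337
  t9: +0.1425
  t10: +2.3718
  t11: +0.8049
  t12: -0.3129
  t13: -0.3262
  t14: -0.1013
  t15: +0.2511
  t16: -1.4480
  t17: +1.1562
  t18: +0.8603
  t19: +1.8914
  t20: +2.1730
  t21: -0.1133
  t22: +0.1417
  t23: +0.0000
  t24: +0.1473
  t25: +0.6867
  t26: +0.1269
  t27: +0.4468
  t28: -0.3044
  t29: -0.1229
  t30: +2.2275
  t31: +0.0322
  t32: +2.6417
  t33: -0.1216
  t34: +1.7243
  t35: +0.1026
  t36: +0.1703
  t37: +0.2661
  t38: +0.9210
  t39: -0.2964
  t40: -0.2289
  t41: -0.1071
  t42: -0.1739
  t43: +0.0896
  t44: -0.7249
  t45: -0.1897
  t46: -0.2498
  t47: +0.2148
  t48: -0.0660
  t49: +2.1412
  t50: +0.9361
  t51: +0.0716
  t52: +0.0644
Σ = +22.9675 → |volume| = 22.97

Directed edges: 156 total, each appears once with its reverse present → watertight.

22.97 WATERTIGHT


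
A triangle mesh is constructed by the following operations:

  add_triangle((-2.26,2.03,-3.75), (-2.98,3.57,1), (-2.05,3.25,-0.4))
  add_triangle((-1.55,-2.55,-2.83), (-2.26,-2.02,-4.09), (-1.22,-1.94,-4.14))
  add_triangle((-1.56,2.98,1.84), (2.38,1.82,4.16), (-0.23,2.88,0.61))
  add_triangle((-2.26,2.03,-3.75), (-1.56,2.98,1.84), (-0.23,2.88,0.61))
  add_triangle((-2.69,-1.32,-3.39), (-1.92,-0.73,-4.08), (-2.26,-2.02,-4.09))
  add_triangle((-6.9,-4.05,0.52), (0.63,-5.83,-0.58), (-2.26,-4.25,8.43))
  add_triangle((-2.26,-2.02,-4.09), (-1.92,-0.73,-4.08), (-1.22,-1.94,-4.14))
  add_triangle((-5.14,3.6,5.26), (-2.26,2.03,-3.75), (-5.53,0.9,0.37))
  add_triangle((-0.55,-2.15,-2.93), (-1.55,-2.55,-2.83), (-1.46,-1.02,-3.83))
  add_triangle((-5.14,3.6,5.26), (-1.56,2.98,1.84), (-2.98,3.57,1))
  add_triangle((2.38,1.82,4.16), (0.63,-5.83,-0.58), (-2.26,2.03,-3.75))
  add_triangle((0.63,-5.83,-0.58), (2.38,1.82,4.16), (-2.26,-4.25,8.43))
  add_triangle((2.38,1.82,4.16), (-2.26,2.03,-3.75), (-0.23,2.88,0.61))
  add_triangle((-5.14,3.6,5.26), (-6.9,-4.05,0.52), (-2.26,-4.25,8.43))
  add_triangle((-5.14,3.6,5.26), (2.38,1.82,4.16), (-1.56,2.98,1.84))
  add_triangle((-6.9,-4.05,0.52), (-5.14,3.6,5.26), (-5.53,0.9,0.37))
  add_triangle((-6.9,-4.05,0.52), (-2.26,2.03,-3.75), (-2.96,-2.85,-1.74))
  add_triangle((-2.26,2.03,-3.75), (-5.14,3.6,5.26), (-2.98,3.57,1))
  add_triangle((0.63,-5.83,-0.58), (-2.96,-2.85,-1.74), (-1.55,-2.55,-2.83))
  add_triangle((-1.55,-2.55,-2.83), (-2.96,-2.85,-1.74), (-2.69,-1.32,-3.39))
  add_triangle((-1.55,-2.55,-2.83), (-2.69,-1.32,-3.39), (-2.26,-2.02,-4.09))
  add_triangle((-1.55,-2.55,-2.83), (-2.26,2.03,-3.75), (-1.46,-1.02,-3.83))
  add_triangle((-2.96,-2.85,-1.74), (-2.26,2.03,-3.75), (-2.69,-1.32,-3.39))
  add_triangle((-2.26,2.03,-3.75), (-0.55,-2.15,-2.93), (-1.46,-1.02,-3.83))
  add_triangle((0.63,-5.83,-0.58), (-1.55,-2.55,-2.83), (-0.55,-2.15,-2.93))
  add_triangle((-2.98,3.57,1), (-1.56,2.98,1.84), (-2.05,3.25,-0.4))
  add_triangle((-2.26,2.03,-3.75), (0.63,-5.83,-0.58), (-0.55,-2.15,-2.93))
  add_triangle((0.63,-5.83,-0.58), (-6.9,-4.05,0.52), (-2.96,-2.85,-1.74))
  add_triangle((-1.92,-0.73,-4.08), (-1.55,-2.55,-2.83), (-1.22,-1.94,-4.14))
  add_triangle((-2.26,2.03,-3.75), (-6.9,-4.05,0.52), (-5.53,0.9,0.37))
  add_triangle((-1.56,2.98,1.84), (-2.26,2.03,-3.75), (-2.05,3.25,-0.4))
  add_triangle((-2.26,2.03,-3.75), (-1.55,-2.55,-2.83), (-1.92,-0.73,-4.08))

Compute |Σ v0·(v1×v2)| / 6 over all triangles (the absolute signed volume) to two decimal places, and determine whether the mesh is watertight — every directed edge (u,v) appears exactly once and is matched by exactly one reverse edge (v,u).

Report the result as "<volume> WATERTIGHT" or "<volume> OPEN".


306.90 OPEN

Per-triangle v0·(v1×v2)/6:
  t1: +2.1442
  t2: +0.8396
  t3: +3.8605
  t4: +3.8697
  t5: +0.7963
  t6: +60.6798
  t7: +0.9114
  t8: +17.4678
  t9: +1.0620
  t10: +3.6233
  t11: +2.0049
  t12: +32.6777
  t13: +1.2659
  t14: +79.2339
  t15: +9.9365
  t16: +23.5873
  t17: +12.5935
  t18: +6.9165
  t19: +5.5972
  t20: +2.1460
  t21: +0.6383
  t22: +1.8633
  t23: +2.2358
  t24: +0.3699
  t25: +2.8595
  t26: +1.1196
  t27: -2.3814
  t28: +13.3149
  t29: -1.1900
  t30: +18.5106
  t31: -0.5648
  t32: -1.0891
Σ = +306.9006 → |volume| = 306.90

Directed edges: 96 total; 6 unmatched, e.g. (-2.69,-1.32,-3.39)→(-1.92,-0.73,-4.08) → open.


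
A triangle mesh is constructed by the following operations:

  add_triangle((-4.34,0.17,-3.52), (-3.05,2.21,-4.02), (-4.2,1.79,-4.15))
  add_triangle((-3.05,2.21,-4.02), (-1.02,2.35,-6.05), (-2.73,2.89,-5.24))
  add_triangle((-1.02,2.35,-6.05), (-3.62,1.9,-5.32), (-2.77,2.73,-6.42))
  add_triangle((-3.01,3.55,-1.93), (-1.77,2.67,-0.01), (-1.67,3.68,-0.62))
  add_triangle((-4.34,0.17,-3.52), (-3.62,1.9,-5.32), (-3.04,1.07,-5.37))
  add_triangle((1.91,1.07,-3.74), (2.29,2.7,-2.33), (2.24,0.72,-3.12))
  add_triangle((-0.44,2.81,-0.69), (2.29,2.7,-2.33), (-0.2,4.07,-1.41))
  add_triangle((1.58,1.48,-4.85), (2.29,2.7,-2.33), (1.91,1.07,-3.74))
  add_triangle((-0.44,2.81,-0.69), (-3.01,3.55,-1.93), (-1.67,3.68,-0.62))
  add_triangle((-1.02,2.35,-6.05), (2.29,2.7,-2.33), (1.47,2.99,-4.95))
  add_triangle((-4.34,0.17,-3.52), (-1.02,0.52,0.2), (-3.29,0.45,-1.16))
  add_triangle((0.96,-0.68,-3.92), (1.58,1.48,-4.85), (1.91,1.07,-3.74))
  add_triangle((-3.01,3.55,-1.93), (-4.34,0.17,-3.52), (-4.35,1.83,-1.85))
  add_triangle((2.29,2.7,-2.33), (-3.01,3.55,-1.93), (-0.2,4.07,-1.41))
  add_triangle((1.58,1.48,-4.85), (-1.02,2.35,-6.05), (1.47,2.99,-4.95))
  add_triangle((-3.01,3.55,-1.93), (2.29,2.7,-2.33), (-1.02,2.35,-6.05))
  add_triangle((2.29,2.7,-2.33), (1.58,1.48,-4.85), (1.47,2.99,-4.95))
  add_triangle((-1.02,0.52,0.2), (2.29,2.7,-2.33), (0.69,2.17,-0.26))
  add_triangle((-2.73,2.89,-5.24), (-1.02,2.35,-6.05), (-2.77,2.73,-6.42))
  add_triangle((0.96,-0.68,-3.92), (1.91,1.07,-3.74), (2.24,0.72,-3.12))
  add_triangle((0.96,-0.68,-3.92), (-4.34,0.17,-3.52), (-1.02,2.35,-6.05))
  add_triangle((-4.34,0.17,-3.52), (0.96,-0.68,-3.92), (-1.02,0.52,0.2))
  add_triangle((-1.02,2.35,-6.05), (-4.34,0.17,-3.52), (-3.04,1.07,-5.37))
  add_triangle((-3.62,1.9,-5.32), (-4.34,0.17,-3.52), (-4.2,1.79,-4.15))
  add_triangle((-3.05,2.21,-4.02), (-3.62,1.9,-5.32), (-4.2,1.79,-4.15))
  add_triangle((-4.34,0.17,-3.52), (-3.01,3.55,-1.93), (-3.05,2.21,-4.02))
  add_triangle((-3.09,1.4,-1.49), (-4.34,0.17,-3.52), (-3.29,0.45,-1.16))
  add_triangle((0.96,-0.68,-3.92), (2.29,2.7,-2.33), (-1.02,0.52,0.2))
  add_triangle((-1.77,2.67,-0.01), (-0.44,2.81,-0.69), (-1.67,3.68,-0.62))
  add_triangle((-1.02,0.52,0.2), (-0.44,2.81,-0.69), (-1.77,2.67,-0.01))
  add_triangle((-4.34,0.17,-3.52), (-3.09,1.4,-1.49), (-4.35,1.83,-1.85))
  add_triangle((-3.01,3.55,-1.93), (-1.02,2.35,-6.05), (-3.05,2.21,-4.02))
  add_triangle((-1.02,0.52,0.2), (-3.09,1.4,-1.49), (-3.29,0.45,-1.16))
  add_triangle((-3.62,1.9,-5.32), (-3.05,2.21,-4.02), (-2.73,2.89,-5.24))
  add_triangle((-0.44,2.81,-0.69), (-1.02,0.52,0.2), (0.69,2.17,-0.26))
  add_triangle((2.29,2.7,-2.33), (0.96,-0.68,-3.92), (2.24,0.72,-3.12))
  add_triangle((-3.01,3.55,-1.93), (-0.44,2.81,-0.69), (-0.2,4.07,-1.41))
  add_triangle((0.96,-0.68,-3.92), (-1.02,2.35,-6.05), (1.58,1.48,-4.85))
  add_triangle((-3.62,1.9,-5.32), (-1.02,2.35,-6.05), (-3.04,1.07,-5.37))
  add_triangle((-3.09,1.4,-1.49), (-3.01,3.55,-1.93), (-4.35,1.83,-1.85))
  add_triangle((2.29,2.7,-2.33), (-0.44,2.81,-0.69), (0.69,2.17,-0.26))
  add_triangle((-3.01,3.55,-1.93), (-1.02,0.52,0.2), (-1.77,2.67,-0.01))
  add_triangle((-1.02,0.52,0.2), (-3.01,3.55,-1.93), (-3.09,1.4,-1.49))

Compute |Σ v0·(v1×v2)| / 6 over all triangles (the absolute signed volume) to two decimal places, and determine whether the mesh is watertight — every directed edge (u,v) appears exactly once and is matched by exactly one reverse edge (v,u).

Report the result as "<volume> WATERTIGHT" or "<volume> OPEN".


Per-triangle v0·(v1×v2)/6:
  t1: -0.6937
  t2: -0.8368
  t3: +0.9320
  t4: +0.8335
  t5: +2.0539
  t6: +0.9380
  t7: +0.1803
  t8: +1.2002
  t9: +0.8681
  t10: +1.2839
  t11: -0.2851
  t12: +1.0672
  t13: +3.5522
  t14: +3.8331
  t15: +3.5188
  t16: +12.4343
  t17: +2.0601
  t18: -0.7244
  t19: +1.0144
  t20: +0.8382
  t21: +10.2779
  t22: -1.1542
  t23: -1.2607
  t24: +1.8574
  t25: +0.8589
  t26: +4.6118
  t27: +1.1594
  t28: -2.5145
  t29: +0.1511
  t30: -0.0763
  t31: -0.3326
  t32: +4.9429
  t33: +0.3835
  t34: +0.8578
  t35: +0.2780
  t36: -1.5765
  t37: +0.6887
  t38: +4.6652
  t39: +2.4311
  t40: -0.2440
  t41: +1.1506
  t42: +0.6350
  t43: +0.7932
Σ = +62.6518 → |volume| = 62.65

Directed edges: 129 total; 3 unmatched, e.g. (-3.62,1.9,-5.32)→(-2.77,2.73,-6.42) → open.

62.65 OPEN


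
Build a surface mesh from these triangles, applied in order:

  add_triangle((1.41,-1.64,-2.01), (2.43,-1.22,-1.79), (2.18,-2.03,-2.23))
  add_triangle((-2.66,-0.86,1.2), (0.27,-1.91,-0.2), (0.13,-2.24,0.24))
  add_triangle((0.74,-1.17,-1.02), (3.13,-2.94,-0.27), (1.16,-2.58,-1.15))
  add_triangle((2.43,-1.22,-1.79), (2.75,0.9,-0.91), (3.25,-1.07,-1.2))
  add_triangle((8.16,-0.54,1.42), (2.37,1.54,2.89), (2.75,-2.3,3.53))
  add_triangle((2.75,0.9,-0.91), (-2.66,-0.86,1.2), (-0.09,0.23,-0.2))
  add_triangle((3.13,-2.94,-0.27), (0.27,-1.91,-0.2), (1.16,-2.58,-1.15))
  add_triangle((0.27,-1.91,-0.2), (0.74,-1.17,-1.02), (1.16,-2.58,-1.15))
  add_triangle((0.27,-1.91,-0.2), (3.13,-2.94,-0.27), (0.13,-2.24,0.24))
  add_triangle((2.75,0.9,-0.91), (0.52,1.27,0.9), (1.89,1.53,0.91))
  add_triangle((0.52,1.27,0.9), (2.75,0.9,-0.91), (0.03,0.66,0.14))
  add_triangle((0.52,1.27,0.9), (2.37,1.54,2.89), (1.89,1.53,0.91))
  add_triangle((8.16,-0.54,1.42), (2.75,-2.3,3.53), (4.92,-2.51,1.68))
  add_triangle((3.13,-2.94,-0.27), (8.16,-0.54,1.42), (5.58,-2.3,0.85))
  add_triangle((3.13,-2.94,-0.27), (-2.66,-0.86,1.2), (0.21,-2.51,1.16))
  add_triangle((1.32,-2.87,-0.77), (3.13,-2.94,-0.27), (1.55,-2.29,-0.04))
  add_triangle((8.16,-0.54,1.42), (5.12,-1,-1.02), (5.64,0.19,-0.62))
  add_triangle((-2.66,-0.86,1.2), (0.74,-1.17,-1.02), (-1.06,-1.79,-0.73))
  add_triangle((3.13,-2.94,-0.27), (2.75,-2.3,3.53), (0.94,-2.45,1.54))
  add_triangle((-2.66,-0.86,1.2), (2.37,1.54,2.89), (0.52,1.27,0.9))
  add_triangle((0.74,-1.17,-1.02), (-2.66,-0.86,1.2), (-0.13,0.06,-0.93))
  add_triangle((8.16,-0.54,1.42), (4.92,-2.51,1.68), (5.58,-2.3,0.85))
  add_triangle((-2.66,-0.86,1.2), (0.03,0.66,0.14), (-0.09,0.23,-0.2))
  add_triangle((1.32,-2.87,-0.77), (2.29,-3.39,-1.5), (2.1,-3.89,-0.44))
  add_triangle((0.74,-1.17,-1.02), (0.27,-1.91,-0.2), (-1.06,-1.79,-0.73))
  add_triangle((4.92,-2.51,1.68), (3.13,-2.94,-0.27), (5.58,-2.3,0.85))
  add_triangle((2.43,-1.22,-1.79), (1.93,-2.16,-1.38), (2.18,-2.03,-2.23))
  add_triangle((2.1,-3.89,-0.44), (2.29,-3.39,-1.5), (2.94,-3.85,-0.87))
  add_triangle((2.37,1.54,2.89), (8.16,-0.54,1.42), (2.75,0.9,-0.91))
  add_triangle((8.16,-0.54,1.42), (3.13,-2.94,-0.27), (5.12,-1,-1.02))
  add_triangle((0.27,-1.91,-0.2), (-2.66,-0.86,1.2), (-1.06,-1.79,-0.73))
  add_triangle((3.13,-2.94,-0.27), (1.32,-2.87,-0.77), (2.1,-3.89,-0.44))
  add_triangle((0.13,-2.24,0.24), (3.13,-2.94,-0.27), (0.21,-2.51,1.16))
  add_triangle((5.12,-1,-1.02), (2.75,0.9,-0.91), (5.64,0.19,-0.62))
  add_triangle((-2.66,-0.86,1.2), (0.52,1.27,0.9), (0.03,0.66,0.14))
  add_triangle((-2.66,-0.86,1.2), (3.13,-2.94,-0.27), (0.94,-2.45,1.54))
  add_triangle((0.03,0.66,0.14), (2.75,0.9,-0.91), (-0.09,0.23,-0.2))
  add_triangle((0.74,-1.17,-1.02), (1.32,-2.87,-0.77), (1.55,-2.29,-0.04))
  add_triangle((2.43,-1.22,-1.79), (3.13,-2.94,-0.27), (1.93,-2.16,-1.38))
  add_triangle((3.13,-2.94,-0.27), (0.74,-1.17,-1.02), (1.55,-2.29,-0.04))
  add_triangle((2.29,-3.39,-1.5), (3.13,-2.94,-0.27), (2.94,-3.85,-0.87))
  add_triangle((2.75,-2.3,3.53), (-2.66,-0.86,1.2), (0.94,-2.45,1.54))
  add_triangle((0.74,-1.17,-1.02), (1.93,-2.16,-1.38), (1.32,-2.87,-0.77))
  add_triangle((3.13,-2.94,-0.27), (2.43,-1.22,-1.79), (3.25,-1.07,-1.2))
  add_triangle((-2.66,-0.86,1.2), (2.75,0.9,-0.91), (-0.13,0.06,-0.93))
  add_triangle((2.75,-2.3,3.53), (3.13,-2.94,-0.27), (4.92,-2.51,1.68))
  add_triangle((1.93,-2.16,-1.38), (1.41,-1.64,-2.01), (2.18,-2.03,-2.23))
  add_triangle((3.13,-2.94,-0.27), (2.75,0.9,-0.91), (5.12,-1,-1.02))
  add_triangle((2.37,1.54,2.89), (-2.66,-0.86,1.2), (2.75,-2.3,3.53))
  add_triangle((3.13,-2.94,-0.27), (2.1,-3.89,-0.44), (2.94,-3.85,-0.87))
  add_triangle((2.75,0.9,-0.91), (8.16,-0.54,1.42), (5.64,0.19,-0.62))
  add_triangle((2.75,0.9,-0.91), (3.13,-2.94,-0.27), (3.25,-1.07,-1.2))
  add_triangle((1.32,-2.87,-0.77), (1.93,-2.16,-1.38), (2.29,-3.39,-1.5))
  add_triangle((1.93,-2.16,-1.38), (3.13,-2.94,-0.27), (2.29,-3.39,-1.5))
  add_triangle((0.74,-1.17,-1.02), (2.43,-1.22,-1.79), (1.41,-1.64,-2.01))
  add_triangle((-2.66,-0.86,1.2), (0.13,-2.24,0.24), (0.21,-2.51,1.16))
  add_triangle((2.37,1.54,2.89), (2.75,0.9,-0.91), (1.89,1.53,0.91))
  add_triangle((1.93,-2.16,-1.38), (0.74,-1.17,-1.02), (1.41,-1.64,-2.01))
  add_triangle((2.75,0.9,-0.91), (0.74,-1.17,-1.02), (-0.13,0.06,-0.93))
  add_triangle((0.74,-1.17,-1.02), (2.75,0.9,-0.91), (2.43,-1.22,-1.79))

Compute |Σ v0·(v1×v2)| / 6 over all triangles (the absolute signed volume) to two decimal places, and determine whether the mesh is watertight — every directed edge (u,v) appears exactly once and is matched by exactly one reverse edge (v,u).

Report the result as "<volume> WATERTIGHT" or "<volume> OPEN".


80.94 WATERTIGHT

Per-triangle v0·(v1×v2)/6:
  t1: +0.1324
  t2: +0.3436
  t3: +0.4833
  t4: +0.8491
  t5: +14.1785
  t6: -0.0391
  t7: +0.7698
  t8: +0.0663
  t9: +0.4123
  t10: +0.3261
  t11: +0.2439
  t12: +0.5452
  t13: +6.6922
  t14: +1.6894
  t15: -0.8932
  t16: +0.3652
  t17: +2.9039
  t18: -0.3146
  t19: +3.3190
  t20: +1.5449
  t21: +0.6487
  t22: +2.5227
  t23: +0.0870
  t24: +0.2988
  t25: +0.4744
  t26: +1.7626
  t27: +0.3169
  t28: +0.4941
  t29: +6.8501
  t30: +6.3700
  t31: +1.0196
  t32: -0.4362
  t33: +0.9985
  t34: +1.0167
  t35: +0.2521
  t36: +2.0468
  t37: +0.0863
  t38: -0.2232
  t39: +0.9588
  t40: -0.4393
  t41: +0.3412
  t42: +3.0476
  t43: +0.2390
  t44: +1.1249
  t45: +0.0197
  t46: +3.8385
  t47: +0.1454
  t48: +0.2861
  t49: +7.2341
  t50: +0.4696
  t51: +1.2929
  t52: +0.9751
  t53: +0.0153
  t54: +0.5485
  t55: -0.1348
  t56: +0.9281
  t57: +0.9970
  t58: +0.1004
  t59: +0.6662
  t60: +0.0778
Σ = +80.9362 → |volume| = 80.94

Directed edges: 180 total, each appears once with its reverse present → watertight.


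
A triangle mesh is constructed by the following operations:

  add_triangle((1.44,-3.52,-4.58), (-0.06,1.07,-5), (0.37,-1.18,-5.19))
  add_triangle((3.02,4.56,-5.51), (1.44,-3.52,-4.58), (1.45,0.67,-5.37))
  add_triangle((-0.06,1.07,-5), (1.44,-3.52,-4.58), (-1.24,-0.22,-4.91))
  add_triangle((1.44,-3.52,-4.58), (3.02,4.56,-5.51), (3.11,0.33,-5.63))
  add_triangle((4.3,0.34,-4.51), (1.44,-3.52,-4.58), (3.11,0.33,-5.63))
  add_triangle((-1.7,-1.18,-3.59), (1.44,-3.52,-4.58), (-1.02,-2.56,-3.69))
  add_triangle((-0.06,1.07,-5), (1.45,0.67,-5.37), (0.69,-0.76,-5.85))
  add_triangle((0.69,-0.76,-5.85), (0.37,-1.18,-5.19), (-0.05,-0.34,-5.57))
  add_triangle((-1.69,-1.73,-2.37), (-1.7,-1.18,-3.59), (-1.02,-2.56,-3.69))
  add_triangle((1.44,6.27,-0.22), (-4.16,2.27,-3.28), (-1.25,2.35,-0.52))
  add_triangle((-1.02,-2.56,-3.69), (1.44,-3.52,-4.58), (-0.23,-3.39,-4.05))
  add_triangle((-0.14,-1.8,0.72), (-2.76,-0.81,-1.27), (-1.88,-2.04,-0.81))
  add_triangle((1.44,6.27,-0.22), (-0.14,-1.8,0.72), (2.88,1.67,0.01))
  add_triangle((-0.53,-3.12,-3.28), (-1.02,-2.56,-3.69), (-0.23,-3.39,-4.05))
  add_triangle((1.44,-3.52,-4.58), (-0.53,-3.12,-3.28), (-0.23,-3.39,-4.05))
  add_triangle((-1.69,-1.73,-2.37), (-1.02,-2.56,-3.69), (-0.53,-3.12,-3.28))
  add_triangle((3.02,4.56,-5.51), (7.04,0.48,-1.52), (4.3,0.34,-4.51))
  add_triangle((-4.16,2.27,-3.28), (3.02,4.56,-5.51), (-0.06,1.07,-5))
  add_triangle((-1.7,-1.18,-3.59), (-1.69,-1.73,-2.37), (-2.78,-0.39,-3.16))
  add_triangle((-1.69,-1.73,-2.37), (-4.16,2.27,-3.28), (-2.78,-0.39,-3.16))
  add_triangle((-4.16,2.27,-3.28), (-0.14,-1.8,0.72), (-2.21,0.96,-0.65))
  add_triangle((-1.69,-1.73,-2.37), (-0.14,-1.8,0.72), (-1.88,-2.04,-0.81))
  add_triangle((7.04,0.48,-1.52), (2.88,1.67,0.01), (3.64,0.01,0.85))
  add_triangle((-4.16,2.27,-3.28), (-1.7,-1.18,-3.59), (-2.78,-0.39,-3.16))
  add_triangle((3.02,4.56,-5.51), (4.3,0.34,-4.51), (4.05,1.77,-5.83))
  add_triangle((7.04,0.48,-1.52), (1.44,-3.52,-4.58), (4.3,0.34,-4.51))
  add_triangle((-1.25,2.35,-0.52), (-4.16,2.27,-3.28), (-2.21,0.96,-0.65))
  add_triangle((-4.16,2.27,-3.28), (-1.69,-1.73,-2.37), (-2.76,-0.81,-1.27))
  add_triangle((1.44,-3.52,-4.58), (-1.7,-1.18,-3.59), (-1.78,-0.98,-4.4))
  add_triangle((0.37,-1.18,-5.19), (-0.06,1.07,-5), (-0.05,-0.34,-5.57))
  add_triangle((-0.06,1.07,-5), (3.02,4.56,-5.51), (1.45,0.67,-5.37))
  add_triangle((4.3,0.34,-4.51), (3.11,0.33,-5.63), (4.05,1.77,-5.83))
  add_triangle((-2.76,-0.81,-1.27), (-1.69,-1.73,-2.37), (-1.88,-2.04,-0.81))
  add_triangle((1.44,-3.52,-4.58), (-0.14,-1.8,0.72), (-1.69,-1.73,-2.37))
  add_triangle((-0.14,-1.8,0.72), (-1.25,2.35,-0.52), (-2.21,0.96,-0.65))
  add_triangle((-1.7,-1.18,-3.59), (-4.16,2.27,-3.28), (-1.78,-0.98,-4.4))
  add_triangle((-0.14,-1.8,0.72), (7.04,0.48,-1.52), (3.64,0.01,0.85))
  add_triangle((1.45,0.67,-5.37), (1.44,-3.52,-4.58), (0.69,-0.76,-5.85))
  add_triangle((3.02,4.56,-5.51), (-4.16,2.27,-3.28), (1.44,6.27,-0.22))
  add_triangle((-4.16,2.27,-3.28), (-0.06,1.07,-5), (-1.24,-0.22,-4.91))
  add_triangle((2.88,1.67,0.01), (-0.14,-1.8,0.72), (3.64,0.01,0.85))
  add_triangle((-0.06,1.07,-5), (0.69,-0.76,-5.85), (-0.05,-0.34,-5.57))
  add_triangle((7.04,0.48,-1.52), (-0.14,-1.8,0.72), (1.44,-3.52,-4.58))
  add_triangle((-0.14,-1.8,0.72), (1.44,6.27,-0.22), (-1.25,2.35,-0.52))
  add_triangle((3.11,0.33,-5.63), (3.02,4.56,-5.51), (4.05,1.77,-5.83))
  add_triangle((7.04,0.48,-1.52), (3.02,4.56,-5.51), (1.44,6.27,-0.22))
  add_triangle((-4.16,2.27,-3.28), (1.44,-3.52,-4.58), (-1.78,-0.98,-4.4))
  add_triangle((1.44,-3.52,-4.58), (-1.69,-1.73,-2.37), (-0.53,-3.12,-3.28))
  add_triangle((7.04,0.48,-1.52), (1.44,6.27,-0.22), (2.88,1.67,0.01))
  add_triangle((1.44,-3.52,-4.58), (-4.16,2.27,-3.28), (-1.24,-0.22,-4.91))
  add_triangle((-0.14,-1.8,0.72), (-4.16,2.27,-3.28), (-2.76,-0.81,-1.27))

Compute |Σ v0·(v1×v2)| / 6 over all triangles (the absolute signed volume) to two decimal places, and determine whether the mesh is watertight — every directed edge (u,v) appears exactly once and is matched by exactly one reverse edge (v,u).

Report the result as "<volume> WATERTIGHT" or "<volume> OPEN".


Per-triangle v0·(v1×v2)/6:
  t1: -1.2326
  t2: +6.3153
  t3: +6.0123
  t4: +4.4178
  t5: +6.3522
  t6: +2.0321
  t7: +2.2355
  t8: +0.4392
  t9: +0.8715
  t10: +3.8450
  t11: +0.7783
  t12: +0.4925
  t13: +1.6940
  t14: +0.3275
  t15: +0.3570
  t16: +0.5573
  t17: +18.0308
  t18: +15.6422
  t19: +0.9507
  t20: +0.4084
  t21: +1.2797
  t22: +0.8225
  t23: +3.0052
  t24: +1.5597
  t25: +2.4660
  t26: +15.4396
  t27: +1.3428
  t28: +3.3323
  t29: +1.3727
  t30: -0.5197
  t31: +5.4991
  t32: +2.3651
  t33: +1.1214
  t34: +4.3685
  t35: +0.4022
  t36: +1.3353
  t37: +3.2439
  t38: +3.5287
  t39: +32.7697
  t40: +5.9069
  t41: +0.0356
  t42: +0.9423
  t43: +11.8968
  t44: +1.1035
  t45: +3.3297
  t46: +35.6438
  t47: +2.0517
  t48: -1.2227
  t49: +4.4182
  t50: +3.9015
  t51: +0.1546
Σ = +223.4234 → |volume| = 223.42

Directed edges: 153 total; 3 unmatched, e.g. (0.37,-1.18,-5.19)→(1.44,-3.52,-4.58) → open.

223.42 OPEN


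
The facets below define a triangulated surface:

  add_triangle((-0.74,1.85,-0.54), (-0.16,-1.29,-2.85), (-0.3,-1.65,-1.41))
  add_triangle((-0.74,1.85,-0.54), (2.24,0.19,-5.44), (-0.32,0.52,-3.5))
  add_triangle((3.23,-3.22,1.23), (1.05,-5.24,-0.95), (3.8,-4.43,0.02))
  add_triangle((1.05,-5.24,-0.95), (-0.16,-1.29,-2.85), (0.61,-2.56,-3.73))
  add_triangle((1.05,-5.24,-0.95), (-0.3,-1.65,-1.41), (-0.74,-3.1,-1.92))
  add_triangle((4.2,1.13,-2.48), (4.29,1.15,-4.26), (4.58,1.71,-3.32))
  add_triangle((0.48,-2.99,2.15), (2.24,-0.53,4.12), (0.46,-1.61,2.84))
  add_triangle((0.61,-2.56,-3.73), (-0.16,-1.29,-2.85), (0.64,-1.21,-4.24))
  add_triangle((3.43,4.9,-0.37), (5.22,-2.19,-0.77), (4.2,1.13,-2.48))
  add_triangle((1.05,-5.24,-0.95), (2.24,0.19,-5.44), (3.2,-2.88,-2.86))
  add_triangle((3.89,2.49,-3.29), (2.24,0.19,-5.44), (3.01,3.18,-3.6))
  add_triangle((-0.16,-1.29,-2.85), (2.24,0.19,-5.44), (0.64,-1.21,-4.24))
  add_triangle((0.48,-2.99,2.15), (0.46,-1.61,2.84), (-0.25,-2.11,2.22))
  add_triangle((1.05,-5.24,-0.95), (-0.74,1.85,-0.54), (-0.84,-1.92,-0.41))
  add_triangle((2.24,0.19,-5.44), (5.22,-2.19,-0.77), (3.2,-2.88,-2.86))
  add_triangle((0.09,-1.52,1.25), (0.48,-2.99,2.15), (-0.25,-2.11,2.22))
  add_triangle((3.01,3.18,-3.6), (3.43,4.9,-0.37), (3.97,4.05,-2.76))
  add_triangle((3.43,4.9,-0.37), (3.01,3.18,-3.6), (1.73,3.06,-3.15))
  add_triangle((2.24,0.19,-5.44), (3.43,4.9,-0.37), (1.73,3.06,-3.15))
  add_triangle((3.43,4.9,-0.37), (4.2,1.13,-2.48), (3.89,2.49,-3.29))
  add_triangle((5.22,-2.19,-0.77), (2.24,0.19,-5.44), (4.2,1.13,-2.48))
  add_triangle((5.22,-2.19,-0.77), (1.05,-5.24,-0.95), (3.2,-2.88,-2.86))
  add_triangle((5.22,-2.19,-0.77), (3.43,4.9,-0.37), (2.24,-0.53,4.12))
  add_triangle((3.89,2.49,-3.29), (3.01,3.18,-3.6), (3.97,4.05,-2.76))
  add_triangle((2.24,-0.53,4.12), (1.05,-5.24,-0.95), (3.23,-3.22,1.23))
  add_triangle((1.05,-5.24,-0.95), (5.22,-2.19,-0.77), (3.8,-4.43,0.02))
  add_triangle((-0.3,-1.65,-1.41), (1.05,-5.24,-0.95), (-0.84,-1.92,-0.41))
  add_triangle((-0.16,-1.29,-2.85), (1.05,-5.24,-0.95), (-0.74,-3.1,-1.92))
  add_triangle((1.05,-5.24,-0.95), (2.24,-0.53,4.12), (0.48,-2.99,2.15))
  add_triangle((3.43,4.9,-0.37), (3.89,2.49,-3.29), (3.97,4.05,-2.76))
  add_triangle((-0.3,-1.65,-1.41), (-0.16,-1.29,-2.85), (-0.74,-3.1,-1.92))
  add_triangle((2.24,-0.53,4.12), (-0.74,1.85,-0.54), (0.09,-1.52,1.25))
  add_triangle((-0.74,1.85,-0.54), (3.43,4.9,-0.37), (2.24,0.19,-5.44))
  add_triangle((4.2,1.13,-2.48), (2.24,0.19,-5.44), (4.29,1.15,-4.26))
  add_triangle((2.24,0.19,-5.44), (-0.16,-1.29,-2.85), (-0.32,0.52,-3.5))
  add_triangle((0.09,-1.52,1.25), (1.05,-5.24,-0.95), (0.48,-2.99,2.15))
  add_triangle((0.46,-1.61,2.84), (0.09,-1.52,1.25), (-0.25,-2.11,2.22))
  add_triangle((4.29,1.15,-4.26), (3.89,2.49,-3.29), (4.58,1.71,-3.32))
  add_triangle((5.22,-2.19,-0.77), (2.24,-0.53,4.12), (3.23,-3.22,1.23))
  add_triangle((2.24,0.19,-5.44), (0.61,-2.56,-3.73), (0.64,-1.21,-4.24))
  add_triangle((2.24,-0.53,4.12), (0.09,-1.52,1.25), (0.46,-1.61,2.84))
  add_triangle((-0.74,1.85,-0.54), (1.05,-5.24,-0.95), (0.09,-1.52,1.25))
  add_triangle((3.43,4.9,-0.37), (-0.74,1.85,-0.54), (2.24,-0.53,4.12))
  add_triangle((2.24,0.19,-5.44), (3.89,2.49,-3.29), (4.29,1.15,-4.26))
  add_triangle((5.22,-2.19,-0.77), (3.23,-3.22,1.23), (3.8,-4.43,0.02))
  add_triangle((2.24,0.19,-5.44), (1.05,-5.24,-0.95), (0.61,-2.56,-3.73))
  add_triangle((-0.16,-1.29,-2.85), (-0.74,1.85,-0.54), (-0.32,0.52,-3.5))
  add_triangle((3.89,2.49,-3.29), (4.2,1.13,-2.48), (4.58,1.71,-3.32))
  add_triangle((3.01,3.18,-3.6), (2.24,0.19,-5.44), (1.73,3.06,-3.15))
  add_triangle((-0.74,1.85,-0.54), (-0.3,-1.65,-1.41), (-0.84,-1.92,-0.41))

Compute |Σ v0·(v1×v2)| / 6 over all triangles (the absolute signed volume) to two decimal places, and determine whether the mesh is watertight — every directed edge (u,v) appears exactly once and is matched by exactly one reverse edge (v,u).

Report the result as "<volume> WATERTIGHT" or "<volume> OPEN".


157.47 WATERTIGHT

Per-triangle v0·(v1×v2)/6:
  t1: +0.5608
  t2: +2.5769
  t3: +2.7550
  t4: +1.4153
  t5: -0.5726
  t6: +0.5793
  t7: +1.4311
  t8: +0.6396
  t9: +10.6024
  t10: +7.8889
  t11: +3.7311
  t12: +0.2488
  t13: +0.5641
  t14: -0.9164
  t15: +9.1817
  t16: +0.0079
  t17: +1.5430
  t18: +2.9994
  t19: -6.8482
  t20: +4.4372
  t21: +11.0276
  t22: +8.9075
  t23: +24.4954
  t24: +1.5169
  t25: +6.1372
  t26: +4.3857
  t27: +1.1541
  t28: +2.6136
  t29: +5.4554
  t30: +1.4278
  t31: -0.0698
  t32: +1.1375
  t33: +9.7058
  t34: +0.4867
  t35: +2.6997
  t36: +0.3458
  t37: -0.1888
  t38: +1.0732
  t39: +7.8289
  t40: +1.5574
  t41: -0.5079
  t42: +0.6561
  t43: +5.9270
  t44: +3.1594
  t45: +3.2681
  t46: +6.0337
  t47: +0.5865
  t48: +0.2899
  t49: +2.8870
  t50: +0.6506
Σ = +157.4733 → |volume| = 157.47

Directed edges: 150 total, each appears once with its reverse present → watertight.
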